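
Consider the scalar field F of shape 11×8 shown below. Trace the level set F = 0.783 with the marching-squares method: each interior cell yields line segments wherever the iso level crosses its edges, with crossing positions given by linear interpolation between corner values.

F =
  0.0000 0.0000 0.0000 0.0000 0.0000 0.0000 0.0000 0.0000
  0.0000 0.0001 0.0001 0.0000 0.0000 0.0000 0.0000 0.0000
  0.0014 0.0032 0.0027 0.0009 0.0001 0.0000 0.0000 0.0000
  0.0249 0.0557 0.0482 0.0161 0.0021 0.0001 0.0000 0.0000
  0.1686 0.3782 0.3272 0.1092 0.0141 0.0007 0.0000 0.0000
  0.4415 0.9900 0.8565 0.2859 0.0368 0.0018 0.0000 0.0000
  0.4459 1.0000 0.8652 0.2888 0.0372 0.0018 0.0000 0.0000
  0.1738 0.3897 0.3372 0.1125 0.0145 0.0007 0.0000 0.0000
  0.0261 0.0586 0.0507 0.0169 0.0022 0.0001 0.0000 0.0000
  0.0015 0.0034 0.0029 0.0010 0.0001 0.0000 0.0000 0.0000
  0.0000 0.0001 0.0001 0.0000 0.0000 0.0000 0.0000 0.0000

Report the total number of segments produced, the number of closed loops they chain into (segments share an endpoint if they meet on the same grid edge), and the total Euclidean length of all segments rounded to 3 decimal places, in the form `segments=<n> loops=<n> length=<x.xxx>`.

segments=8 loops=1 length=5.476

cell (4,0): code 0100 → (4.662,1.000)–(5.000,0.623)
cell (4,1): code 1100 → (4.861,2.000)–(4.662,1.000)
cell (4,2): code 1000 → (5.000,2.129)–(4.861,2.000)
cell (5,0): code 0110 → (5.000,0.623)–(6.000,0.608)
cell (5,2): code 1001 → (6.000,2.143)–(5.000,2.129)
cell (6,0): code 0010 → (6.000,0.608)–(6.356,1.000)
cell (6,1): code 0011 → (6.356,1.000)–(6.156,2.000)
cell (6,2): code 0001 → (6.156,2.000)–(6.000,2.143)
total: 8 segments, chained into 1 closed loop(s), length Σ = 5.476027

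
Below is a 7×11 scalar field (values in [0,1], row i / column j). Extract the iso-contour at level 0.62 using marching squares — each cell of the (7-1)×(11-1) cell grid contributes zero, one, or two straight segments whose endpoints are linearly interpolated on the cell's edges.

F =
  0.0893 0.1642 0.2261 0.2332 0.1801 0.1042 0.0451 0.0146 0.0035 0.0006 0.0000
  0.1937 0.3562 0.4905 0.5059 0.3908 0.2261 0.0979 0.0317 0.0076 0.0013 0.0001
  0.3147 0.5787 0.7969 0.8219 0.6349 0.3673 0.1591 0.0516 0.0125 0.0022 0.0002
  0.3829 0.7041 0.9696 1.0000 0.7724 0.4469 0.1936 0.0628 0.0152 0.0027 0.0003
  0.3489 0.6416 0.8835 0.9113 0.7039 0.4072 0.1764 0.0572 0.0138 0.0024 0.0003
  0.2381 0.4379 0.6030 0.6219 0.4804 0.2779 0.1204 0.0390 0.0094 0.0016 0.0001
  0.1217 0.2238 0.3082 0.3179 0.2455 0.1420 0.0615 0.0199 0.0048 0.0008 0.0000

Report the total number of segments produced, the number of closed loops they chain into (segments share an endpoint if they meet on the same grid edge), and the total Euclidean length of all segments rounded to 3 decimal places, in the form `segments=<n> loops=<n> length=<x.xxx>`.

cell (1,1): code 0100 → (1.423,2.000)–(2.000,1.189)
cell (1,2): code 1100 → (1.361,3.000)–(1.423,2.000)
cell (1,3): code 1100 → (1.939,4.000)–(1.361,3.000)
cell (1,4): code 1000 → (2.000,4.056)–(1.939,4.000)
cell (2,0): code 0100 → (2.329,1.000)–(3.000,0.738)
cell (2,1): code 1110 → (2.000,1.189)–(2.329,1.000)
cell (2,4): code 1001 → (3.000,4.468)–(2.000,4.056)
cell (3,0): code 0110 → (3.000,0.738)–(4.000,0.926)
cell (3,4): code 1001 → (4.000,4.283)–(3.000,4.468)
cell (4,0): code 0010 → (4.000,0.926)–(4.106,1.000)
cell (4,1): code 0011 → (4.106,1.000)–(4.939,2.000)
cell (4,2): code 0111 → (4.939,2.000)–(5.000,2.899)
cell (4,3): code 1011 → (5.000,3.013)–(4.375,4.000)
cell (4,4): code 0001 → (4.375,4.000)–(4.000,4.283)
cell (5,2): code 0010 → (5.000,2.899)–(5.006,3.000)
cell (5,3): code 0001 → (5.006,3.000)–(5.000,3.013)
total: 16 segments, chained into 1 closed loop(s), length Σ = 11.536515

segments=16 loops=1 length=11.537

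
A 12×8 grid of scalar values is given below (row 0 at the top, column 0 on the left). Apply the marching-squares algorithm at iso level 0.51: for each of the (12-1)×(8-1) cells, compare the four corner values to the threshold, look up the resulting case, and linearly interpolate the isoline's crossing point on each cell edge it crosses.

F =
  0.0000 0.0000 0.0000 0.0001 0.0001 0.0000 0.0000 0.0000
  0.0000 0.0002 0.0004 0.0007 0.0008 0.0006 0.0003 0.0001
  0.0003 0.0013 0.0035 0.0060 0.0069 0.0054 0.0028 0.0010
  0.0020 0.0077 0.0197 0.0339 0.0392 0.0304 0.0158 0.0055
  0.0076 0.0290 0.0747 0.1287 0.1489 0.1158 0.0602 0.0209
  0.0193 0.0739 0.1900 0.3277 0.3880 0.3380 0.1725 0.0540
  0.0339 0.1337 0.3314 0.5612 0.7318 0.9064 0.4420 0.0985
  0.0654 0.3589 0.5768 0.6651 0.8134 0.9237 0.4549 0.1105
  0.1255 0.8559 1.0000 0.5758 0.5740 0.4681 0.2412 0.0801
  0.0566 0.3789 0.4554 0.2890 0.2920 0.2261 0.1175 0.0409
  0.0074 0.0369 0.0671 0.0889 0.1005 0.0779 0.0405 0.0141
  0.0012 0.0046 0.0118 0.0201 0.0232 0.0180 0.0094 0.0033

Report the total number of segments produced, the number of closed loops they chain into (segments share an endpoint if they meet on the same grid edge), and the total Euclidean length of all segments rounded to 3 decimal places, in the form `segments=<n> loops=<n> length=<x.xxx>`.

segments=16 loops=1 length=13.980

cell (5,2): code 0100 → (5.781,3.000)–(6.000,2.777)
cell (5,3): code 1100 → (5.355,4.000)–(5.781,3.000)
cell (5,4): code 1100 → (5.303,5.000)–(5.355,4.000)
cell (5,5): code 1000 → (6.000,5.854)–(5.303,5.000)
cell (6,1): code 0100 → (6.728,2.000)–(7.000,1.693)
cell (6,2): code 1110 → (6.000,2.777)–(6.728,2.000)
cell (6,5): code 1001 → (7.000,5.882)–(6.000,5.854)
cell (7,0): code 0100 → (7.304,1.000)–(8.000,0.526)
cell (7,1): code 1110 → (7.000,1.693)–(7.304,1.000)
cell (7,4): code 1011 → (8.000,4.604)–(7.908,5.000)
cell (7,5): code 0001 → (7.908,5.000)–(7.000,5.882)
cell (8,0): code 0010 → (8.000,0.526)–(8.725,1.000)
cell (8,1): code 0011 → (8.725,1.000)–(8.900,2.000)
cell (8,2): code 0011 → (8.900,2.000)–(8.229,3.000)
cell (8,3): code 0011 → (8.229,3.000)–(8.227,4.000)
cell (8,4): code 0001 → (8.227,4.000)–(8.000,4.604)
total: 16 segments, chained into 1 closed loop(s), length Σ = 13.980314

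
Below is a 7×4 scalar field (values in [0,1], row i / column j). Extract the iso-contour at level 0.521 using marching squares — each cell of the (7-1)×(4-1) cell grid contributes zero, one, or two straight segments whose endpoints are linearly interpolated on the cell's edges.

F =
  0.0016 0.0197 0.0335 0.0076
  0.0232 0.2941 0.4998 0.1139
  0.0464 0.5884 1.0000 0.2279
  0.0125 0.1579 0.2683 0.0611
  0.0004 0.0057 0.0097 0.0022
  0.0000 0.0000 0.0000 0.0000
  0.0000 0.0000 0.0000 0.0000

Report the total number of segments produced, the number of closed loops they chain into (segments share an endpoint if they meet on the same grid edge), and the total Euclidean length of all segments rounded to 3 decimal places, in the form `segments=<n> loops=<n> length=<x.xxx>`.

cell (1,0): code 0100 → (1.771,1.000)–(2.000,0.876)
cell (1,1): code 1100 → (1.042,2.000)–(1.771,1.000)
cell (1,2): code 1000 → (2.000,2.620)–(1.042,2.000)
cell (2,0): code 0010 → (2.000,0.876)–(2.157,1.000)
cell (2,1): code 0011 → (2.157,1.000)–(2.655,2.000)
cell (2,2): code 0001 → (2.655,2.000)–(2.000,2.620)
total: 6 segments, chained into 1 closed loop(s), length Σ = 4.857911

segments=6 loops=1 length=4.858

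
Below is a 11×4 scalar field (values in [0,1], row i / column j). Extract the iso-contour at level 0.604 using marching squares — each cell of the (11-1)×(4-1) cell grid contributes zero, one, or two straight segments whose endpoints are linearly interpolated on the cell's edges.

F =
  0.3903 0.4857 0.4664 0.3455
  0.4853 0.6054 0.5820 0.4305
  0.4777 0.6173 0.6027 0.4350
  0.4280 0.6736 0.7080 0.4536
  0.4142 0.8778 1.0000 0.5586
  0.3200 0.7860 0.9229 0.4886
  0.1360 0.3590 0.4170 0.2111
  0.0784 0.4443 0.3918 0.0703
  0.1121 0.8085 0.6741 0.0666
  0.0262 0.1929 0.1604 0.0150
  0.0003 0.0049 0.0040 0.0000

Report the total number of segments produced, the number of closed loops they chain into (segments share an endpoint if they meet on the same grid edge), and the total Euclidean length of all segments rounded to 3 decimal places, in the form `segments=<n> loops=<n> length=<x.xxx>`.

segments=20 loops=2 length=14.925

cell (0,0): code 0100 → (0.988,1.000)–(1.000,0.988)
cell (0,1): code 1000 → (1.000,1.060)–(0.988,1.000)
cell (1,0): code 0110 → (1.000,0.988)–(2.000,0.905)
cell (1,1): code 1001 → (2.000,1.911)–(1.000,1.060)
cell (2,0): code 0110 → (2.000,0.905)–(3.000,0.717)
cell (2,1): code 1101 → (2.012,2.000)–(2.000,1.911)
cell (2,2): code 1000 → (3.000,2.409)–(2.012,2.000)
cell (3,0): code 0110 → (3.000,0.717)–(4.000,0.409)
cell (3,2): code 1001 → (4.000,2.897)–(3.000,2.409)
cell (4,0): code 0110 → (4.000,0.409)–(5.000,0.609)
cell (4,2): code 1001 → (5.000,2.734)–(4.000,2.897)
cell (5,0): code 0010 → (5.000,0.609)–(5.426,1.000)
cell (5,1): code 0011 → (5.426,1.000)–(5.630,2.000)
cell (5,2): code 0001 → (5.630,2.000)–(5.000,2.734)
cell (7,0): code 0100 → (7.438,1.000)–(8.000,0.706)
cell (7,1): code 1100 → (7.752,2.000)–(7.438,1.000)
cell (7,2): code 1000 → (8.000,2.115)–(7.752,2.000)
cell (8,0): code 0010 → (8.000,0.706)–(8.332,1.000)
cell (8,1): code 0011 → (8.332,1.000)–(8.136,2.000)
cell (8,2): code 0001 → (8.136,2.000)–(8.000,2.115)
total: 20 segments, chained into 2 closed loop(s), length Σ = 14.925375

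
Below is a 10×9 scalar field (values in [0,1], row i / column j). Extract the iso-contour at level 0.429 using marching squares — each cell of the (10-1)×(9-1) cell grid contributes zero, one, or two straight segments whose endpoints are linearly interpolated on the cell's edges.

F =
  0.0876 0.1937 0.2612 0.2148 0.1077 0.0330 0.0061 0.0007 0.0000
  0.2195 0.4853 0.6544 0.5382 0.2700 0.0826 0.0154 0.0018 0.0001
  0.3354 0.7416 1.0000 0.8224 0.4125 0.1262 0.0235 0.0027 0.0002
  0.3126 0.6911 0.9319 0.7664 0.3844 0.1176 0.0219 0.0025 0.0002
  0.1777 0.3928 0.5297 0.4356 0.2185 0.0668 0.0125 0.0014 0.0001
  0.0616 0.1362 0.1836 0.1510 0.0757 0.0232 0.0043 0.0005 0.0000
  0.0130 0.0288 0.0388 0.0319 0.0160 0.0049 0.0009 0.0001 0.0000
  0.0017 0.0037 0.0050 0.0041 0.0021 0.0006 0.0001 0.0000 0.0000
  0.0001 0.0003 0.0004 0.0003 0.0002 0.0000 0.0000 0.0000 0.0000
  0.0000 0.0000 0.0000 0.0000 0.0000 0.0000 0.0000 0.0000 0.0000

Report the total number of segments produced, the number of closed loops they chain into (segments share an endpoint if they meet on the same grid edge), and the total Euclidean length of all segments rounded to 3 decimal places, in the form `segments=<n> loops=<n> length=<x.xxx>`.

segments=14 loops=1 length=11.795

cell (0,0): code 0100 → (0.807,1.000)–(1.000,0.788)
cell (0,1): code 1100 → (0.427,2.000)–(0.807,1.000)
cell (0,2): code 1100 → (0.662,3.000)–(0.427,2.000)
cell (0,3): code 1000 → (1.000,3.407)–(0.662,3.000)
cell (1,0): code 0110 → (1.000,0.788)–(2.000,0.230)
cell (1,3): code 1001 → (2.000,3.960)–(1.000,3.407)
cell (2,0): code 0110 → (2.000,0.230)–(3.000,0.308)
cell (2,3): code 1001 → (3.000,3.883)–(2.000,3.960)
cell (3,0): code 0010 → (3.000,0.308)–(3.879,1.000)
cell (3,1): code 0111 → (3.879,1.000)–(4.000,1.264)
cell (3,3): code 1001 → (4.000,3.030)–(3.000,3.883)
cell (4,1): code 0010 → (4.000,1.264)–(4.291,2.000)
cell (4,2): code 0011 → (4.291,2.000)–(4.023,3.000)
cell (4,3): code 0001 → (4.023,3.000)–(4.000,3.030)
total: 14 segments, chained into 1 closed loop(s), length Σ = 11.794643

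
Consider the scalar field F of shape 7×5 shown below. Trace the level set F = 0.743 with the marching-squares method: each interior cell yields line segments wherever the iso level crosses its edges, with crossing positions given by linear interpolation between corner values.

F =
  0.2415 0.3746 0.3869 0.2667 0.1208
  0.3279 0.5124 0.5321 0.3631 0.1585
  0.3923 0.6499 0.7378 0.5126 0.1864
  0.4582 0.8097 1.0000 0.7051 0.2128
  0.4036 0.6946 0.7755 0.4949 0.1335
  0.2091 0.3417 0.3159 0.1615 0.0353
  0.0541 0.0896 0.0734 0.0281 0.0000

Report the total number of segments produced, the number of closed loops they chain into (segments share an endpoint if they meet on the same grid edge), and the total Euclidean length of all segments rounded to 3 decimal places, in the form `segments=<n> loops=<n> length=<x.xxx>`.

cell (2,0): code 0100 → (2.583,1.000)–(3.000,0.810)
cell (2,1): code 1100 → (2.020,2.000)–(2.583,1.000)
cell (2,2): code 1000 → (3.000,2.871)–(2.020,2.000)
cell (3,0): code 0010 → (3.000,0.810)–(3.579,1.000)
cell (3,1): code 0111 → (3.579,1.000)–(4.000,1.598)
cell (3,2): code 1001 → (4.000,2.116)–(3.000,2.871)
cell (4,1): code 0010 → (4.000,1.598)–(4.071,2.000)
cell (4,2): code 0001 → (4.071,2.000)–(4.000,2.116)
total: 8 segments, chained into 1 closed loop(s), length Σ = 6.055608

segments=8 loops=1 length=6.056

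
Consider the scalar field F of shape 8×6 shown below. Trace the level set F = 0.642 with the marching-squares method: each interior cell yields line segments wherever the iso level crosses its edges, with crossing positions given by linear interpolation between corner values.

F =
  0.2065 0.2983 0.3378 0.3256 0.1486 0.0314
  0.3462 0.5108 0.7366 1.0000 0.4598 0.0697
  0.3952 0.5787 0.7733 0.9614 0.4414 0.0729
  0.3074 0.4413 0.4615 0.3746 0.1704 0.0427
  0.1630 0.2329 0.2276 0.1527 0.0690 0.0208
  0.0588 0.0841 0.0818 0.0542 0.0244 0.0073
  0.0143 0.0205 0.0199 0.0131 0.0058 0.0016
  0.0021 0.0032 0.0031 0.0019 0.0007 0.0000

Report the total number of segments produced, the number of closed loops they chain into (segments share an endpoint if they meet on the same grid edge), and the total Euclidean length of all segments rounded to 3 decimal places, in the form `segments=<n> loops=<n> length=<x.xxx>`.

segments=8 loops=1 length=7.030

cell (0,1): code 0100 → (0.763,2.000)–(1.000,1.581)
cell (0,2): code 1100 → (0.469,3.000)–(0.763,2.000)
cell (0,3): code 1000 → (1.000,3.663)–(0.469,3.000)
cell (1,1): code 0110 → (1.000,1.581)–(2.000,1.325)
cell (1,3): code 1001 → (2.000,3.614)–(1.000,3.663)
cell (2,1): code 0010 → (2.000,1.325)–(2.421,2.000)
cell (2,2): code 0011 → (2.421,2.000)–(2.544,3.000)
cell (2,3): code 0001 → (2.544,3.000)–(2.000,3.614)
total: 8 segments, chained into 1 closed loop(s), length Σ = 7.029747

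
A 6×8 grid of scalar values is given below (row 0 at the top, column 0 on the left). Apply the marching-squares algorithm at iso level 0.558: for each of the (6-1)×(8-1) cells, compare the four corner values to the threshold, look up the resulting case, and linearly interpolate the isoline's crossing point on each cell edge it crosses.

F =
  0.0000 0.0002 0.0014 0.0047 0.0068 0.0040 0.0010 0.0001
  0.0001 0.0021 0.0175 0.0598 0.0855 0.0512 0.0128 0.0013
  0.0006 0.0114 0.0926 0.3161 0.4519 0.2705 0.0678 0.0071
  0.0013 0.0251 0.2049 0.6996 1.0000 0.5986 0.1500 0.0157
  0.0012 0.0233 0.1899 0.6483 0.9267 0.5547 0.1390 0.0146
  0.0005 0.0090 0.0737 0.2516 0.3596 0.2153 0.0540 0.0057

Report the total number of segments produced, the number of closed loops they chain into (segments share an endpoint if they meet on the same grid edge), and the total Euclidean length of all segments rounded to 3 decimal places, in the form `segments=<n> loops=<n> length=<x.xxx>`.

segments=10 loops=1 length=7.504

cell (2,2): code 0100 → (2.631,3.000)–(3.000,2.714)
cell (2,3): code 1100 → (2.194,4.000)–(2.631,3.000)
cell (2,4): code 1100 → (2.876,5.000)–(2.194,4.000)
cell (2,5): code 1000 → (3.000,5.091)–(2.876,5.000)
cell (3,2): code 0110 → (3.000,2.714)–(4.000,2.803)
cell (3,4): code 1011 → (4.000,4.991)–(3.925,5.000)
cell (3,5): code 0001 → (3.925,5.000)–(3.000,5.091)
cell (4,2): code 0010 → (4.000,2.803)–(4.228,3.000)
cell (4,3): code 0011 → (4.228,3.000)–(4.650,4.000)
cell (4,4): code 0001 → (4.650,4.000)–(4.000,4.991)
total: 10 segments, chained into 1 closed loop(s), length Σ = 7.503573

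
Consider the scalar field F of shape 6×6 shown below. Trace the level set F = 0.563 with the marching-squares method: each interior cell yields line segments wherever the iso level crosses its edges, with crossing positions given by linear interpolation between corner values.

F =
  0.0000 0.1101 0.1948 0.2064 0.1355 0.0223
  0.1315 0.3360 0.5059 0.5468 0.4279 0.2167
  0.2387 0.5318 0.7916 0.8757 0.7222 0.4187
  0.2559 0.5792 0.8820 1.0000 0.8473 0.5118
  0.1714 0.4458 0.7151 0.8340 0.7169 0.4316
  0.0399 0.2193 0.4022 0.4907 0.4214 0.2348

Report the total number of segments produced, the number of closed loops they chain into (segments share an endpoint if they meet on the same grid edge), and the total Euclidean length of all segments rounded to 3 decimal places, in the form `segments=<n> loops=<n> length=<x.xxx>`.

segments=14 loops=1 length=11.834

cell (1,1): code 0100 → (1.200,2.000)–(2.000,1.120)
cell (1,2): code 1100 → (1.049,3.000)–(1.200,2.000)
cell (1,3): code 1100 → (1.459,4.000)–(1.049,3.000)
cell (1,4): code 1000 → (2.000,4.525)–(1.459,4.000)
cell (2,0): code 0100 → (2.658,1.000)–(3.000,0.950)
cell (2,1): code 1110 → (2.000,1.120)–(2.658,1.000)
cell (2,4): code 1001 → (3.000,4.847)–(2.000,4.525)
cell (3,0): code 0010 → (3.000,0.950)–(3.121,1.000)
cell (3,1): code 0111 → (3.121,1.000)–(4.000,1.435)
cell (3,4): code 1001 → (4.000,4.539)–(3.000,4.847)
cell (4,1): code 0010 → (4.000,1.435)–(4.486,2.000)
cell (4,2): code 0011 → (4.486,2.000)–(4.789,3.000)
cell (4,3): code 0011 → (4.789,3.000)–(4.521,4.000)
cell (4,4): code 0001 → (4.521,4.000)–(4.000,4.539)
total: 14 segments, chained into 1 closed loop(s), length Σ = 11.833730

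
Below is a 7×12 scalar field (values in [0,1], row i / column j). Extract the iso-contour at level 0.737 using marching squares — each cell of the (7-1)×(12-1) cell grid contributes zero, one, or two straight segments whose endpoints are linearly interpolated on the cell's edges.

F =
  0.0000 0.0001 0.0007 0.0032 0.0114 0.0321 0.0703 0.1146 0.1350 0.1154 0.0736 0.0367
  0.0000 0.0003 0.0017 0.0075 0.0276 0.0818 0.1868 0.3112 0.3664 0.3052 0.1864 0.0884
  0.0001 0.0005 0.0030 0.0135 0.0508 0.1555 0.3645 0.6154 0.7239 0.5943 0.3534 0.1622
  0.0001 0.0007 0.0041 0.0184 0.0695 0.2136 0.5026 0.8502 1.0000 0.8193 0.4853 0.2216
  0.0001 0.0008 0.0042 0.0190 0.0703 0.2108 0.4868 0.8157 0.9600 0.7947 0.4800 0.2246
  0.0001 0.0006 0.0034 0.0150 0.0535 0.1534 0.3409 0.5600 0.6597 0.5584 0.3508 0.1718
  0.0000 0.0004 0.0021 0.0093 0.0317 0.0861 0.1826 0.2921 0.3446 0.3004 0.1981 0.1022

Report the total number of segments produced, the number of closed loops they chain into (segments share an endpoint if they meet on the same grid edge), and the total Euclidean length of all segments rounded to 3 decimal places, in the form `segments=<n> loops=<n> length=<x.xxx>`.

segments=10 loops=1 length=8.196

cell (2,6): code 0100 → (2.518,7.000)–(3.000,6.674)
cell (2,7): code 1100 → (2.047,8.000)–(2.518,7.000)
cell (2,8): code 1100 → (2.634,9.000)–(2.047,8.000)
cell (2,9): code 1000 → (3.000,9.246)–(2.634,9.000)
cell (3,6): code 0110 → (3.000,6.674)–(4.000,6.761)
cell (3,9): code 1001 → (4.000,9.183)–(3.000,9.246)
cell (4,6): code 0010 → (4.000,6.761)–(4.308,7.000)
cell (4,7): code 0011 → (4.308,7.000)–(4.743,8.000)
cell (4,8): code 0011 → (4.743,8.000)–(4.244,9.000)
cell (4,9): code 0001 → (4.244,9.000)–(4.000,9.183)
total: 10 segments, chained into 1 closed loop(s), length Σ = 8.196085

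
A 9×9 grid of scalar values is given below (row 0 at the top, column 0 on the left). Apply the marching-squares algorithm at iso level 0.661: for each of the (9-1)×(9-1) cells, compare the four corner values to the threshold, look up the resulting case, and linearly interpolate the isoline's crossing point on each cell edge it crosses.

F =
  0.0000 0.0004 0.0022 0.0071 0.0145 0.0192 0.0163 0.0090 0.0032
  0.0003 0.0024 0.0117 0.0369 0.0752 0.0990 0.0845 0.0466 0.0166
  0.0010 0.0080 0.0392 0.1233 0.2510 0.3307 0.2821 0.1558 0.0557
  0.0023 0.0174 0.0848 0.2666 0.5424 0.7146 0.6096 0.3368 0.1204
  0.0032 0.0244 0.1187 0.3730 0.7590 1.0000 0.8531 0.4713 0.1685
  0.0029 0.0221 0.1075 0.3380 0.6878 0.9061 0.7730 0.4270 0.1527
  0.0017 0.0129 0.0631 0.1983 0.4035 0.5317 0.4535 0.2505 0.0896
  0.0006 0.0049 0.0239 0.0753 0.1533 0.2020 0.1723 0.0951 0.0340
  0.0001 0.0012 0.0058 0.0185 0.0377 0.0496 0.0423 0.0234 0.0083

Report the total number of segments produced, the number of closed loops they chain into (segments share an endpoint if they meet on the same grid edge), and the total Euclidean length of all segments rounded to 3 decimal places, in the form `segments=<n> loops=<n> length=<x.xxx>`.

cell (2,4): code 0100 → (2.860,5.000)–(3.000,4.689)
cell (2,5): code 1000 → (3.000,5.510)–(2.860,5.000)
cell (3,3): code 0100 → (3.548,4.000)–(4.000,3.746)
cell (3,4): code 1110 → (3.000,4.689)–(3.548,4.000)
cell (3,5): code 1101 → (3.211,6.000)–(3.000,5.510)
cell (3,6): code 1000 → (4.000,6.503)–(3.211,6.000)
cell (4,3): code 0110 → (4.000,3.746)–(5.000,3.923)
cell (4,6): code 1001 → (5.000,6.324)–(4.000,6.503)
cell (5,3): code 0010 → (5.000,3.923)–(5.094,4.000)
cell (5,4): code 0011 → (5.094,4.000)–(5.655,5.000)
cell (5,5): code 0011 → (5.655,5.000)–(5.351,6.000)
cell (5,6): code 0001 → (5.351,6.000)–(5.000,6.324)
total: 12 segments, chained into 1 closed loop(s), length Σ = 8.559555

segments=12 loops=1 length=8.560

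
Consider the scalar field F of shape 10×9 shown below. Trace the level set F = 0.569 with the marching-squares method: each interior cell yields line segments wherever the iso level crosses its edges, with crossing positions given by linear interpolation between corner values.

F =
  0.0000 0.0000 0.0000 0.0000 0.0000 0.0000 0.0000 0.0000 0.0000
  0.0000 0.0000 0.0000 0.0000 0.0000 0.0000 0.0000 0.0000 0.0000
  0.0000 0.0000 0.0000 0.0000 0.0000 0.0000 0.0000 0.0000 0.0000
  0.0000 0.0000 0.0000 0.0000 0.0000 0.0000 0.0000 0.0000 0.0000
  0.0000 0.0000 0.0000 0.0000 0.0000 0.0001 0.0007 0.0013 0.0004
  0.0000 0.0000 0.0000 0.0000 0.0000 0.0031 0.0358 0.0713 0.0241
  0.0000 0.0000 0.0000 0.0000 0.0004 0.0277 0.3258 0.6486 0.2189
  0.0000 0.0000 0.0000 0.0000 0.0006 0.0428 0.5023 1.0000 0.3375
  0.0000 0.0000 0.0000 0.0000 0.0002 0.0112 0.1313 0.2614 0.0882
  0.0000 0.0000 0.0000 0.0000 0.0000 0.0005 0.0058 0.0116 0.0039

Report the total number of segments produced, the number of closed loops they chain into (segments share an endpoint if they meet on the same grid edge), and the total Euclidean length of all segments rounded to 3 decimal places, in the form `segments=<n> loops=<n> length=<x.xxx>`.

segments=6 loops=1 length=4.711

cell (5,6): code 0100 → (5.862,7.000)–(6.000,6.753)
cell (5,7): code 1000 → (6.000,7.185)–(5.862,7.000)
cell (6,6): code 0110 → (6.000,6.753)–(7.000,6.134)
cell (6,7): code 1001 → (7.000,7.651)–(6.000,7.185)
cell (7,6): code 0010 → (7.000,6.134)–(7.584,7.000)
cell (7,7): code 0001 → (7.584,7.000)–(7.000,7.651)
total: 6 segments, chained into 1 closed loop(s), length Σ = 4.710868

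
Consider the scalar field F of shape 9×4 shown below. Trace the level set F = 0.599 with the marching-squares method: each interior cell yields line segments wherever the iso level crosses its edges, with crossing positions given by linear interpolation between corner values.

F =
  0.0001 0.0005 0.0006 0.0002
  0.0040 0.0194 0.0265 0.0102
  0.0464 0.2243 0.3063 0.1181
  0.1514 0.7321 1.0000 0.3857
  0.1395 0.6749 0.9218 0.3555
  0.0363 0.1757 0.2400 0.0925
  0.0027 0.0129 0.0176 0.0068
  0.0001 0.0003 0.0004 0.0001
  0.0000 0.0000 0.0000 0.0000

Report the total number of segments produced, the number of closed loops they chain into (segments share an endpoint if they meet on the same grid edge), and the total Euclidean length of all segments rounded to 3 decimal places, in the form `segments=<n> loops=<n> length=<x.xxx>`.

segments=8 loops=1 length=6.275

cell (2,0): code 0100 → (2.738,1.000)–(3.000,0.771)
cell (2,1): code 1100 → (2.422,2.000)–(2.738,1.000)
cell (2,2): code 1000 → (3.000,2.653)–(2.422,2.000)
cell (3,0): code 0110 → (3.000,0.771)–(4.000,0.858)
cell (3,2): code 1001 → (4.000,2.570)–(3.000,2.653)
cell (4,0): code 0010 → (4.000,0.858)–(4.152,1.000)
cell (4,1): code 0011 → (4.152,1.000)–(4.473,2.000)
cell (4,2): code 0001 → (4.473,2.000)–(4.000,2.570)
total: 8 segments, chained into 1 closed loop(s), length Σ = 6.275344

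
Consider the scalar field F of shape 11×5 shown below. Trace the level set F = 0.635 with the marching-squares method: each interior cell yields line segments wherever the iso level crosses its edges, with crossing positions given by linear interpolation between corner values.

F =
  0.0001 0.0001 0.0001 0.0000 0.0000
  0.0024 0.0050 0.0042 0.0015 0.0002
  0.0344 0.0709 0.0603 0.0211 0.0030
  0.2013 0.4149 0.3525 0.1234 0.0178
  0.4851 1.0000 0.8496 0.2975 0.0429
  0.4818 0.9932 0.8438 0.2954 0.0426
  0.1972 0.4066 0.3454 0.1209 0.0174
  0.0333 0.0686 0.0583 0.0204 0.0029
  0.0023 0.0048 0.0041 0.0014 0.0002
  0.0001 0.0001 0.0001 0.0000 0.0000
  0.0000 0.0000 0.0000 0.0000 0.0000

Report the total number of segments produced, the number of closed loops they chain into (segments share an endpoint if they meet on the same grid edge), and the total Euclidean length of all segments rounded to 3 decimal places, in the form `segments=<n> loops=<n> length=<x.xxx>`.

segments=8 loops=1 length=7.057

cell (3,0): code 0100 → (3.376,1.000)–(4.000,0.291)
cell (3,1): code 1100 → (3.568,2.000)–(3.376,1.000)
cell (3,2): code 1000 → (4.000,2.389)–(3.568,2.000)
cell (4,0): code 0110 → (4.000,0.291)–(5.000,0.300)
cell (4,2): code 1001 → (5.000,2.381)–(4.000,2.389)
cell (5,0): code 0010 → (5.000,0.300)–(5.611,1.000)
cell (5,1): code 0011 → (5.611,1.000)–(5.419,2.000)
cell (5,2): code 0001 → (5.419,2.000)–(5.000,2.381)
total: 8 segments, chained into 1 closed loop(s), length Σ = 7.057094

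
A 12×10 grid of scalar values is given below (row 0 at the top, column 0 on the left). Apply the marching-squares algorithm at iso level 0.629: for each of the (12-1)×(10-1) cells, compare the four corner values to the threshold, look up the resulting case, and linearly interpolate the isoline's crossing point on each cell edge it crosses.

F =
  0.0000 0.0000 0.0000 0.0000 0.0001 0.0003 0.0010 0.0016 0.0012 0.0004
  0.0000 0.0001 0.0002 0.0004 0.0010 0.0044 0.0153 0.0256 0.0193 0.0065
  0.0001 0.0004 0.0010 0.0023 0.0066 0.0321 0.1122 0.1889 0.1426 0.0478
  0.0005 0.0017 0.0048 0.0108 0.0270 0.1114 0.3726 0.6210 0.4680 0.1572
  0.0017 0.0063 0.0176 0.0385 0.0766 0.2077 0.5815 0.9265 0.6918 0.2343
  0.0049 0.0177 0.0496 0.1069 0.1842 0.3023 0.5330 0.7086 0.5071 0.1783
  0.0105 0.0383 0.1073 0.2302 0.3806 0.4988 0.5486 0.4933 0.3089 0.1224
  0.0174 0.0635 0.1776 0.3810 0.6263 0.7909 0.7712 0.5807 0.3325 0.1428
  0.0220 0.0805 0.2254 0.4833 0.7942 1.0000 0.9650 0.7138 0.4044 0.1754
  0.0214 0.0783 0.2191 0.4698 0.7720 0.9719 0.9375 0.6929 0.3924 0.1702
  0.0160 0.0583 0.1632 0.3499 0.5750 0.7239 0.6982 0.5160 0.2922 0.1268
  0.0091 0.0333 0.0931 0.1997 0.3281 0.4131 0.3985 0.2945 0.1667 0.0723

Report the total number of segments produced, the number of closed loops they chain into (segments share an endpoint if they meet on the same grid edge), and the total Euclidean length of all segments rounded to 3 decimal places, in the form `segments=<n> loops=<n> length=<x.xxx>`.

cell (3,6): code 0100 → (3.026,7.000)–(4.000,6.138)
cell (3,7): code 1100 → (3.719,8.000)–(3.026,7.000)
cell (3,8): code 1000 → (4.000,8.137)–(3.719,8.000)
cell (4,6): code 0110 → (4.000,6.138)–(5.000,6.547)
cell (4,7): code 1011 → (5.000,7.395)–(4.340,8.000)
cell (4,8): code 0001 → (4.340,8.000)–(4.000,8.137)
cell (5,6): code 0010 → (5.000,6.547)–(5.370,7.000)
cell (5,7): code 0001 → (5.370,7.000)–(5.000,7.395)
cell (6,4): code 0100 → (6.446,5.000)–(7.000,4.016)
cell (6,5): code 1100 → (6.361,6.000)–(6.446,5.000)
cell (6,6): code 1000 → (7.000,6.746)–(6.361,6.000)
cell (7,3): code 0100 → (7.016,4.000)–(8.000,3.469)
cell (7,4): code 1110 → (7.000,4.016)–(7.016,4.000)
cell (7,6): code 1101 → (7.363,7.000)–(7.000,6.746)
cell (7,7): code 1000 → (8.000,7.274)–(7.363,7.000)
cell (8,3): code 0110 → (8.000,3.469)–(9.000,3.527)
cell (8,7): code 1001 → (9.000,7.213)–(8.000,7.274)
cell (9,3): code 0010 → (9.000,3.527)–(9.726,4.000)
cell (9,4): code 0111 → (9.726,4.000)–(10.000,4.363)
cell (9,6): code 1011 → (10.000,6.380)–(9.361,7.000)
cell (9,7): code 0001 → (9.361,7.000)–(9.000,7.213)
cell (10,4): code 0010 → (10.000,4.363)–(10.305,5.000)
cell (10,5): code 0011 → (10.305,5.000)–(10.231,6.000)
cell (10,6): code 0001 → (10.231,6.000)–(10.000,6.380)
total: 24 segments, chained into 2 closed loop(s), length Σ = 18.478940

segments=24 loops=2 length=18.479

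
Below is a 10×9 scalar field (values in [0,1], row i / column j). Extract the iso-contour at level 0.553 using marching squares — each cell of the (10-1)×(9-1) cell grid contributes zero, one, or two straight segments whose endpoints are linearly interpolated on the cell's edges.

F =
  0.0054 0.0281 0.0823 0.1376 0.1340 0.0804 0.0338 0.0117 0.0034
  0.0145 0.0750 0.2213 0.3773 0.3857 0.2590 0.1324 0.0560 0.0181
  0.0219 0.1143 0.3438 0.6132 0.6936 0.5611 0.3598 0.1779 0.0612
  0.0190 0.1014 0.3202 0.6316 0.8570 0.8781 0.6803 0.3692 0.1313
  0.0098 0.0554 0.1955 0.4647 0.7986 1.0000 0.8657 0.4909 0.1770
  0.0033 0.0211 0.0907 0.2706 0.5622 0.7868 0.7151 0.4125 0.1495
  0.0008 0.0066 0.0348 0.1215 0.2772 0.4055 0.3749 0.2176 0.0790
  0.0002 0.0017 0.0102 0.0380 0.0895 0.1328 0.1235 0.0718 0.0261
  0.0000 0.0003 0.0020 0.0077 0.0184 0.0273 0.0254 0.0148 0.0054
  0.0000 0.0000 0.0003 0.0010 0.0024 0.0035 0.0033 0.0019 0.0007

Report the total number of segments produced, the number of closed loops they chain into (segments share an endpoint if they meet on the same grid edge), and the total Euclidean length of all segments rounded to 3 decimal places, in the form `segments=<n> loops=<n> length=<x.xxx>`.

segments=16 loops=1 length=12.607

cell (1,2): code 0100 → (1.745,3.000)–(2.000,2.777)
cell (1,3): code 1100 → (1.543,4.000)–(1.745,3.000)
cell (1,4): code 1100 → (1.973,5.000)–(1.543,4.000)
cell (1,5): code 1000 → (2.000,5.040)–(1.973,5.000)
cell (2,2): code 0110 → (2.000,2.777)–(3.000,2.748)
cell (2,5): code 1101 → (2.603,6.000)–(2.000,5.040)
cell (2,6): code 1000 → (3.000,6.409)–(2.603,6.000)
cell (3,2): code 0010 → (3.000,2.748)–(3.471,3.000)
cell (3,3): code 0111 → (3.471,3.000)–(4.000,3.264)
cell (3,6): code 1001 → (4.000,6.834)–(3.000,6.409)
cell (4,3): code 0110 → (4.000,3.264)–(5.000,3.968)
cell (4,6): code 1001 → (5.000,6.536)–(4.000,6.834)
cell (5,3): code 0010 → (5.000,3.968)–(5.032,4.000)
cell (5,4): code 0011 → (5.032,4.000)–(5.613,5.000)
cell (5,5): code 0011 → (5.613,5.000)–(5.476,6.000)
cell (5,6): code 0001 → (5.476,6.000)–(5.000,6.536)
total: 16 segments, chained into 1 closed loop(s), length Σ = 12.606992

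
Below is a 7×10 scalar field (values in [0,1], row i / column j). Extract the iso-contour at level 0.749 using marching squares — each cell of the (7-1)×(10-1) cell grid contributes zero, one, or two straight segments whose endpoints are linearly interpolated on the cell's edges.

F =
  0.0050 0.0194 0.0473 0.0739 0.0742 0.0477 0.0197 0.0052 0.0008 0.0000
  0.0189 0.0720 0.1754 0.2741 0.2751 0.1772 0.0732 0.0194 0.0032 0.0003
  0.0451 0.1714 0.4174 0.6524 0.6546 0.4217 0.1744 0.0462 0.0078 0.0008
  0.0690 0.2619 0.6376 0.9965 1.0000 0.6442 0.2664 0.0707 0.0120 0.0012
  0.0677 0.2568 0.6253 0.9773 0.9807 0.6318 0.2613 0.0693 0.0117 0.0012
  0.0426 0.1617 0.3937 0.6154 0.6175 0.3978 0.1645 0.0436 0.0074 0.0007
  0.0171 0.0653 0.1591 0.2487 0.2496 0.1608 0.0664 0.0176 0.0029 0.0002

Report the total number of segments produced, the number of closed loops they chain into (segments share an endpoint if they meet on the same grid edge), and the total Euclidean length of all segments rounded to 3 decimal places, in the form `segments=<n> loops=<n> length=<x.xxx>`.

cell (2,2): code 0100 → (2.281,3.000)–(3.000,2.310)
cell (2,3): code 1100 → (2.273,4.000)–(2.281,3.000)
cell (2,4): code 1000 → (3.000,4.705)–(2.273,4.000)
cell (3,2): code 0110 → (3.000,2.310)–(4.000,2.351)
cell (3,4): code 1001 → (4.000,4.664)–(3.000,4.705)
cell (4,2): code 0010 → (4.000,2.351)–(4.631,3.000)
cell (4,3): code 0011 → (4.631,3.000)–(4.638,4.000)
cell (4,4): code 0001 → (4.638,4.000)–(4.000,4.664)
total: 8 segments, chained into 1 closed loop(s), length Σ = 7.836616

segments=8 loops=1 length=7.837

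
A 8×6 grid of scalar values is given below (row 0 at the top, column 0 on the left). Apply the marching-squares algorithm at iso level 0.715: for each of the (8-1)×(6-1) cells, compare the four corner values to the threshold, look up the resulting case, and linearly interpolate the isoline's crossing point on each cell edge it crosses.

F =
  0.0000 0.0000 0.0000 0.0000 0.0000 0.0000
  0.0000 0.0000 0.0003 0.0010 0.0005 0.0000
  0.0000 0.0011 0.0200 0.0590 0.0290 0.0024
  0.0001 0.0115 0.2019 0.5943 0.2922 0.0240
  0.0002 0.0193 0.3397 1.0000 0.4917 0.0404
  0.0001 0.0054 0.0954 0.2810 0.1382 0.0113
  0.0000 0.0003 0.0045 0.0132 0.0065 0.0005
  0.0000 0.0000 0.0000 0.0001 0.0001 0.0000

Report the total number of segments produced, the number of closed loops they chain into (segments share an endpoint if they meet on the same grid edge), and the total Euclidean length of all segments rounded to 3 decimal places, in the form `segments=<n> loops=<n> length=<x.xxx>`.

segments=4 loops=1 length=2.996

cell (3,2): code 0100 → (3.298,3.000)–(4.000,2.568)
cell (3,3): code 1000 → (4.000,3.561)–(3.298,3.000)
cell (4,2): code 0010 → (4.000,2.568)–(4.396,3.000)
cell (4,3): code 0001 → (4.396,3.000)–(4.000,3.561)
total: 4 segments, chained into 1 closed loop(s), length Σ = 2.995982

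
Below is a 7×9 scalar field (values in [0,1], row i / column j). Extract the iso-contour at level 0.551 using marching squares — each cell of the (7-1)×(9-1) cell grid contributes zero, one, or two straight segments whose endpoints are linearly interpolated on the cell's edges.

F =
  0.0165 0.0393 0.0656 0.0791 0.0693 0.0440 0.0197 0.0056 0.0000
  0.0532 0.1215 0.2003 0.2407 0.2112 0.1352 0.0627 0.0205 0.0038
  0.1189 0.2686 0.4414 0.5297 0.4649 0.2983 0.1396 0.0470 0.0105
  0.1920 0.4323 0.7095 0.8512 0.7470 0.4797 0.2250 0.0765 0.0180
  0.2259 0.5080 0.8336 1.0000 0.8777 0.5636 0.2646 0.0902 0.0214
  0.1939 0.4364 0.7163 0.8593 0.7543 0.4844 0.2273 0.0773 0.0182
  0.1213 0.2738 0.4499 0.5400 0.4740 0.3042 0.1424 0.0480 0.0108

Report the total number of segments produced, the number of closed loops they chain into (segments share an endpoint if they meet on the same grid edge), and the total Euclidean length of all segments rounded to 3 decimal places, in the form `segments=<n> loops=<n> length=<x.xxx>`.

segments=14 loops=1 length=12.075

cell (2,1): code 0100 → (2.409,2.000)–(3.000,1.428)
cell (2,2): code 1100 → (2.066,3.000)–(2.409,2.000)
cell (2,3): code 1100 → (2.305,4.000)–(2.066,3.000)
cell (2,4): code 1000 → (3.000,4.733)–(2.305,4.000)
cell (3,1): code 0110 → (3.000,1.428)–(4.000,1.132)
cell (3,4): code 1101 → (3.850,5.000)–(3.000,4.733)
cell (3,5): code 1000 → (4.000,5.042)–(3.850,5.000)
cell (4,1): code 0110 → (4.000,1.132)–(5.000,1.409)
cell (4,4): code 1011 → (5.000,4.753)–(4.159,5.000)
cell (4,5): code 0001 → (4.159,5.000)–(4.000,5.042)
cell (5,1): code 0010 → (5.000,1.409)–(5.620,2.000)
cell (5,2): code 0011 → (5.620,2.000)–(5.966,3.000)
cell (5,3): code 0011 → (5.966,3.000)–(5.725,4.000)
cell (5,4): code 0001 → (5.725,4.000)–(5.000,4.753)
total: 14 segments, chained into 1 closed loop(s), length Σ = 12.074720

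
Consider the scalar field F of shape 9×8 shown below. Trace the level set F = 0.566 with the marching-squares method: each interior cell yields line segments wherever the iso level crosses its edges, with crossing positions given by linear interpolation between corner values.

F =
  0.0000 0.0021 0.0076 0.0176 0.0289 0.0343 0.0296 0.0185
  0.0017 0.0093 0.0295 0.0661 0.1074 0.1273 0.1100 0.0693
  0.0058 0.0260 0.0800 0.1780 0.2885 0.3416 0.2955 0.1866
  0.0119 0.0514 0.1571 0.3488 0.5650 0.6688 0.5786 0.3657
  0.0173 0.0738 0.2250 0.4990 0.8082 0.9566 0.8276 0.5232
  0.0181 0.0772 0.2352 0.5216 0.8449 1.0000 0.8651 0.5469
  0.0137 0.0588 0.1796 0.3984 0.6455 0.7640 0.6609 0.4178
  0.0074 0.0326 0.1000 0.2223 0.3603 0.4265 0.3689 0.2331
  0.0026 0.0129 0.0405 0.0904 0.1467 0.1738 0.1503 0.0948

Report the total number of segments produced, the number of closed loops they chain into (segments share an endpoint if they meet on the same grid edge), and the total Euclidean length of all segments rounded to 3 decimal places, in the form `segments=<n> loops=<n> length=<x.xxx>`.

segments=14 loops=1 length=12.005

cell (2,4): code 0100 → (2.686,5.000)–(3.000,4.010)
cell (2,5): code 1100 → (2.955,6.000)–(2.686,5.000)
cell (2,6): code 1000 → (3.000,6.059)–(2.955,6.000)
cell (3,3): code 0100 → (3.004,4.000)–(4.000,3.217)
cell (3,4): code 1110 → (3.000,4.010)–(3.004,4.000)
cell (3,6): code 1001 → (4.000,6.859)–(3.000,6.059)
cell (4,3): code 0110 → (4.000,3.217)–(5.000,3.137)
cell (4,6): code 1001 → (5.000,6.940)–(4.000,6.859)
cell (5,3): code 0110 → (5.000,3.137)–(6.000,3.678)
cell (5,6): code 1001 → (6.000,6.390)–(5.000,6.940)
cell (6,3): code 0010 → (6.000,3.678)–(6.279,4.000)
cell (6,4): code 0011 → (6.279,4.000)–(6.587,5.000)
cell (6,5): code 0011 → (6.587,5.000)–(6.325,6.000)
cell (6,6): code 0001 → (6.325,6.000)–(6.000,6.390)
total: 14 segments, chained into 1 closed loop(s), length Σ = 12.005086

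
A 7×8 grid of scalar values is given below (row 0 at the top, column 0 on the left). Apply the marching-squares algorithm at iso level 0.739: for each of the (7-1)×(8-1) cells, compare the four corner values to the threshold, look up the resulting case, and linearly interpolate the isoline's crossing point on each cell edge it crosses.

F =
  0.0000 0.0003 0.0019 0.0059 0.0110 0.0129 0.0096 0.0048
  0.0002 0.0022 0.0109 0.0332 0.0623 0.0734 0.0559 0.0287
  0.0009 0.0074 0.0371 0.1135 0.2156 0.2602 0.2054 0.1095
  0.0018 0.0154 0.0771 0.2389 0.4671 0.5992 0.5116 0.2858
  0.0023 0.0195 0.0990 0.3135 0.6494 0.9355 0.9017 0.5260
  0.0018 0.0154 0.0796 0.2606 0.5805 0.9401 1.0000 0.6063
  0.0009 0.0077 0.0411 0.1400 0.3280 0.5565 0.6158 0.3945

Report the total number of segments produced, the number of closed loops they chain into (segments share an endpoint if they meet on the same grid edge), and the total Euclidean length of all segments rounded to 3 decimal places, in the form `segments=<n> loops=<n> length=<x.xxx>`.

segments=8 loops=1 length=7.279

cell (3,4): code 0100 → (3.416,5.000)–(4.000,4.313)
cell (3,5): code 1100 → (3.583,6.000)–(3.416,5.000)
cell (3,6): code 1000 → (4.000,6.433)–(3.583,6.000)
cell (4,4): code 0110 → (4.000,4.313)–(5.000,4.441)
cell (4,6): code 1001 → (5.000,6.663)–(4.000,6.433)
cell (5,4): code 0010 → (5.000,4.441)–(5.524,5.000)
cell (5,5): code 0011 → (5.524,5.000)–(5.679,6.000)
cell (5,6): code 0001 → (5.679,6.000)–(5.000,6.663)
total: 8 segments, chained into 1 closed loop(s), length Σ = 7.278744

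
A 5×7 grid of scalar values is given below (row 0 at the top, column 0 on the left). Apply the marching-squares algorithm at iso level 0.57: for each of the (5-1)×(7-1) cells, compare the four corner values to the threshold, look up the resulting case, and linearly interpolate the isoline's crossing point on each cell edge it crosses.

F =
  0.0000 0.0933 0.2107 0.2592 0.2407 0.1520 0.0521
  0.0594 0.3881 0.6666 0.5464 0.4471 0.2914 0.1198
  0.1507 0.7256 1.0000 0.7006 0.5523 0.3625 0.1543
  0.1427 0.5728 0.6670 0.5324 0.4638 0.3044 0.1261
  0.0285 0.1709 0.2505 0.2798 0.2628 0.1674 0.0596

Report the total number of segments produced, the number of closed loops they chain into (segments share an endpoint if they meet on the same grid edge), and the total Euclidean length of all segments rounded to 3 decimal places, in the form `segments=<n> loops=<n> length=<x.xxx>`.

cell (0,1): code 0100 → (0.788,2.000)–(1.000,1.653)
cell (0,2): code 1000 → (1.000,2.804)–(0.788,2.000)
cell (1,0): code 0100 → (1.539,1.000)–(2.000,0.729)
cell (1,1): code 1110 → (1.000,1.653)–(1.539,1.000)
cell (1,2): code 1101 → (1.153,3.000)–(1.000,2.804)
cell (1,3): code 1000 → (2.000,3.881)–(1.153,3.000)
cell (2,0): code 0110 → (2.000,0.729)–(3.000,0.993)
cell (2,2): code 1011 → (3.000,2.721)–(2.776,3.000)
cell (2,3): code 0001 → (2.776,3.000)–(2.000,3.881)
cell (3,0): code 0010 → (3.000,0.993)–(3.007,1.000)
cell (3,1): code 0011 → (3.007,1.000)–(3.233,2.000)
cell (3,2): code 0001 → (3.233,2.000)–(3.000,2.721)
total: 12 segments, chained into 1 closed loop(s), length Σ = 8.448000

segments=12 loops=1 length=8.448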